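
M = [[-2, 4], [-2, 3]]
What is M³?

[[0, -4], [2, -5]]

M² = [[-4, 4], [-2, 1]]
M³ = [[0, -4], [2, -5]]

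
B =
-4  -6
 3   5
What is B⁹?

[[-514, -1026], [513, 1025]]

tr B = 1 and det B = -2, so the characteristic polynomial is λ² − (1)λ + (-2) with roots -1 and 2.
Eigenvectors give P = [[-2, -1], [1, 1]] with P⁻¹ = [[-1, -1], [1, 2]], and B = P·diag(-1, 2)·P⁻¹.
Then B⁹ = P·diag(-1, 512)·P⁻¹ = [[2, -512], [-1, 512]] · [[-1, -1], [1, 2]] = [[-514, -1026], [513, 1025]].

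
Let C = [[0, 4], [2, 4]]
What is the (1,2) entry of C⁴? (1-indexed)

C² = [[8, 16], [8, 24]]
C³ = [[32, 96], [48, 128]]
C⁴ = [[192, 512], [256, 704]]

512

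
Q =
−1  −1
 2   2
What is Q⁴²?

[[−1, −1], [2, 2]]

Q² = Q (a projection; rank 1, trace 1), so Q⁴² = Q.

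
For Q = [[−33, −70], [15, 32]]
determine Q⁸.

[[44391, 88270], [−18915, −37574]]

tr Q = −1 and det Q = −6, so the characteristic polynomial is λ² − (−1)λ + (−6) with roots 2 and −3.
Eigenvectors give P = [[−2, 7], [1, −3]] with P⁻¹ = [[3, 7], [1, 2]], and Q = P·diag(2, −3)·P⁻¹.
Then Q⁸ = P·diag(256, 6561)·P⁻¹ = [[−512, 45927], [256, −19683]] · [[3, 7], [1, 2]] = [[44391, 88270], [−18915, −37574]].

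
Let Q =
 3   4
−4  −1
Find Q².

[[−7, 8], [−8, −15]]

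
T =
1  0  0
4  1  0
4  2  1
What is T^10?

[[1, 0, 0], [40, 1, 0], [400, 20, 1]]

T = I + N where N = [[0, 0, 0], [4, 0, 0], [4, 2, 0]] is strictly lower-triangular, so N^3 = 0.
(I + N)^10 = I + 10·N + 45·N^2 = [[1, 0, 0], [40, 1, 0], [400, 20, 1]].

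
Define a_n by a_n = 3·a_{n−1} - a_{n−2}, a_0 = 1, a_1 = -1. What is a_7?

With companion matrix A = [[3, -1], [1, 0]], [a_n, a_{n−1}]ᵀ = A·[a_{n−1}, a_{n−2}]ᵀ, so [a_7, a_6]ᵀ = A⁶·[a_1, a_0]ᵀ.
A⁶ = [[377, -144], [144, -55]], giving [a_7, a_6]ᵀ = [[-521], [-199]].

-521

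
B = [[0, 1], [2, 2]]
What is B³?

[[4, 6], [12, 16]]

B² = [[2, 2], [4, 6]]
B³ = [[4, 6], [12, 16]]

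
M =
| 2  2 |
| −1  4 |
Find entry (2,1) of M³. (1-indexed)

M² = [[2, 12], [−6, 14]]
M³ = [[−8, 52], [−26, 44]]

−26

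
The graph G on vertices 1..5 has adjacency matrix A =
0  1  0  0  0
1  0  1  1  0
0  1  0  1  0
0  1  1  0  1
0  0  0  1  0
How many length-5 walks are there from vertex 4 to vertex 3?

19

The number of length-5 walks from vertex 4 to vertex 3 is entry (4,3) of A^5, where A is the adjacency matrix.
A^2 = [[1, 0, 1, 1, 0], [0, 3, 1, 1, 1], [1, 1, 2, 1, 1], [1, 1, 1, 3, 0], [0, 1, 1, 0, 1]]
A^3 = [[0, 3, 1, 1, 1], [3, 2, 4, 5, 1], [1, 4, 2, 4, 1], [1, 5, 4, 2, 3], [1, 1, 1, 3, 0]]
A^4 = [[3, 2, 4, 5, 1], [2, 12, 7, 7, 5], [4, 7, 8, 7, 4], [5, 7, 7, 12, 2], [1, 5, 4, 2, 3]]
A^5 = [[2, 12, 7, 7, 5], [12, 16, 19, 24, 7], [7, 19, 14, 19, 7], [7, 24, 19, 16, 12], [5, 7, 7, 12, 2]]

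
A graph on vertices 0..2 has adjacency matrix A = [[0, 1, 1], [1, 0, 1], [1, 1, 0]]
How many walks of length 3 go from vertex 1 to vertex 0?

3

The number of length-3 walks from vertex 1 to vertex 0 is entry (1,0) of A³, where A is the adjacency matrix.
A² = [[2, 1, 1], [1, 2, 1], [1, 1, 2]]
A³ = [[2, 3, 3], [3, 2, 3], [3, 3, 2]]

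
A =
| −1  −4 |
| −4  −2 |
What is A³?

A² = [[17, 12], [12, 20]]
A³ = [[−65, −92], [−92, −88]]

[[−65, −92], [−92, −88]]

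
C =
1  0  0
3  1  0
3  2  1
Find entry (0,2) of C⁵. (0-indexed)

0

C = I + N where N = [[0, 0, 0], [3, 0, 0], [3, 2, 0]] is strictly lower-triangular, so N³ = 0.
(I + N)⁵ = I + 5·N + 10·N² = [[1, 0, 0], [15, 1, 0], [75, 10, 1]].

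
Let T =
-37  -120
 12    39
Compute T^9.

[[-177157, -590520], [59052, 196839]]

tr T = 2 and det T = -3, so the characteristic polynomial is λ² − (2)λ + (-3) with roots 3 and -1.
Eigenvectors give P = [[-3, 10], [1, -3]] with P⁻¹ = [[3, 10], [1, 3]], and T = P·diag(3, -1)·P⁻¹.
Then T^9 = P·diag(19683, -1)·P⁻¹ = [[-59049, -10], [19683, 3]] · [[3, 10], [1, 3]] = [[-177157, -590520], [59052, 196839]].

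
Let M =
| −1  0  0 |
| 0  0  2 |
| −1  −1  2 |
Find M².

[[1, 0, 0], [−2, −2, 4], [−1, −2, 2]]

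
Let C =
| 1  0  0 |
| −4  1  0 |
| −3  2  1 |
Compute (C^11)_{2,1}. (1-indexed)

−44

C = I + N where N = [[0, 0, 0], [−4, 0, 0], [−3, 2, 0]] is strictly lower-triangular, so N^3 = 0.
(I + N)^11 = I + 11·N + 55·N^2 = [[1, 0, 0], [−44, 1, 0], [−473, 22, 1]].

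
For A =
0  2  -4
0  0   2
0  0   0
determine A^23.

[[0, 0, 0], [0, 0, 0], [0, 0, 0]]

A is strictly triangular, hence nilpotent: A^3 = 0, so A^23 = 0.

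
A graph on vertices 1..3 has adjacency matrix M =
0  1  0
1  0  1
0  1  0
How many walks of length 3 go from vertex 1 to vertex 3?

0

The number of length-3 walks from vertex 1 to vertex 3 is entry (1,3) of M^3, where M is the adjacency matrix.
M^2 = [[1, 0, 1], [0, 2, 0], [1, 0, 1]]
M^3 = [[0, 2, 0], [2, 0, 2], [0, 2, 0]]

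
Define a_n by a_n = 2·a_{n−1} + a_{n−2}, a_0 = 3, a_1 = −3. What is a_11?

With companion matrix C = [[2, 1], [1, 0]], [a_n, a_{n−1}]ᵀ = C·[a_{n−1}, a_{n−2}]ᵀ, so [a_11, a_10]ᵀ = C¹⁰·[a_1, a_0]ᵀ.
C¹⁰ = [[5741, 2378], [2378, 985]], giving [a_11, a_10]ᵀ = [[−10089], [−4179]].

−10089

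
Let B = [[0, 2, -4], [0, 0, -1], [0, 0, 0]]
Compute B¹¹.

[[0, 0, 0], [0, 0, 0], [0, 0, 0]]

B is strictly triangular, hence nilpotent: B³ = 0, so B¹¹ = 0.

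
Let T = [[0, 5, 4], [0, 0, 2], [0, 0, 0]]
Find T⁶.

[[0, 0, 0], [0, 0, 0], [0, 0, 0]]

T is strictly triangular, hence nilpotent: T³ = 0, so T⁶ = 0.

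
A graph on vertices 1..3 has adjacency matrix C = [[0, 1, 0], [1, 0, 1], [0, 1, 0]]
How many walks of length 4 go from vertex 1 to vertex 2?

The number of length-4 walks from vertex 1 to vertex 2 is entry (1,2) of C^4, where C is the adjacency matrix.
C^2 = [[1, 0, 1], [0, 2, 0], [1, 0, 1]]
C^3 = [[0, 2, 0], [2, 0, 2], [0, 2, 0]]
C^4 = [[2, 0, 2], [0, 4, 0], [2, 0, 2]]

0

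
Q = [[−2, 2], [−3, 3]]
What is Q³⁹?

Q² = Q (a projection; rank 1, trace 1), so Q³⁹ = Q.

[[−2, 2], [−3, 3]]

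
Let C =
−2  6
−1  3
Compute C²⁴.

C² = C (a projection; rank 1, trace 1), so C²⁴ = C.

[[−2, 6], [−1, 3]]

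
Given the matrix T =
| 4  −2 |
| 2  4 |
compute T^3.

[[16, −88], [88, 16]]

T^2 = [[12, −16], [16, 12]]
T^3 = [[16, −88], [88, 16]]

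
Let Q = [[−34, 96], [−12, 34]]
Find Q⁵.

[[−544, 1536], [−192, 544]]

tr Q = 0 and det Q = −4, so the characteristic polynomial is λ² − (0)λ + (−4) with roots 2 and −2.
Eigenvectors give P = [[−8, 3], [−3, 1]] with P⁻¹ = [[1, −3], [3, −8]], and Q = P·diag(2, −2)·P⁻¹.
Then Q⁵ = P·diag(32, −32)·P⁻¹ = [[−256, −96], [−96, −32]] · [[1, −3], [3, −8]] = [[−544, 1536], [−192, 544]].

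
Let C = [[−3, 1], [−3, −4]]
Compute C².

[[6, −7], [21, 13]]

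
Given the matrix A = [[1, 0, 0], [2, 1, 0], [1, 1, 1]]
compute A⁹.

[[1, 0, 0], [18, 1, 0], [81, 9, 1]]

A = I + N where N = [[0, 0, 0], [2, 0, 0], [1, 1, 0]] is strictly lower-triangular, so N³ = 0.
(I + N)⁹ = I + 9·N + 36·N² = [[1, 0, 0], [18, 1, 0], [81, 9, 1]].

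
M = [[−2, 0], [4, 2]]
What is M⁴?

[[16, 0], [0, 16]]

tr M = 0 and det M = −4, so the characteristic polynomial is λ² − (0)λ + (−4) with roots −2 and 2.
Eigenvectors give P = [[−1, 0], [1, 1]] with P⁻¹ = [[−1, 0], [1, 1]], and M = P·diag(−2, 2)·P⁻¹.
Then M⁴ = P·diag(16, 16)·P⁻¹ = [[−16, 0], [16, 16]] · [[−1, 0], [1, 1]] = [[16, 0], [0, 16]].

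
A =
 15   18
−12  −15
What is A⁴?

[[81, 0], [0, 81]]

tr A = 0 and det A = −9, so the characteristic polynomial is λ² − (0)λ + (−9) with roots 3 and −3.
Eigenvectors give P = [[−3, 1], [2, −1]] with P⁻¹ = [[−1, −1], [−2, −3]], and A = P·diag(3, −3)·P⁻¹.
Then A⁴ = P·diag(81, 81)·P⁻¹ = [[−243, 81], [162, −81]] · [[−1, −1], [−2, −3]] = [[81, 0], [0, 81]].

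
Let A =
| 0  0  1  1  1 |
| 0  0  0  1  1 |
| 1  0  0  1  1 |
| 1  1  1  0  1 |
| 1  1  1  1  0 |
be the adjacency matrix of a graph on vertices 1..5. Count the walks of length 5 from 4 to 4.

The number of length-5 walks from vertex 4 to vertex 4 is entry (4,4) of A⁵, where A is the adjacency matrix.
A² = [[3, 2, 2, 2, 2], [2, 2, 2, 1, 1], [2, 2, 3, 2, 2], [2, 1, 2, 4, 3], [2, 1, 2, 3, 4]]
A³ = [[6, 4, 7, 9, 9], [4, 2, 4, 7, 7], [7, 4, 6, 9, 9], [9, 7, 9, 8, 9], [9, 7, 9, 9, 8]]
A⁴ = [[25, 18, 24, 26, 26], [18, 14, 18, 17, 17], [24, 18, 25, 26, 26], [26, 17, 26, 34, 33], [26, 17, 26, 33, 34]]
A⁵ = [[76, 52, 77, 93, 93], [52, 34, 52, 67, 67], [77, 52, 76, 93, 93], [93, 67, 93, 102, 103], [93, 67, 93, 103, 102]]

102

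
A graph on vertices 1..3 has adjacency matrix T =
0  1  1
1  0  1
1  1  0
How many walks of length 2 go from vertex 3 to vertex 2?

1

The number of length-2 walks from vertex 3 to vertex 2 is entry (3,2) of T^2, where T is the adjacency matrix.
T^2 = [[2, 1, 1], [1, 2, 1], [1, 1, 2]]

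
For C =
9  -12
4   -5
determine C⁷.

[[8745, -13116], [4372, -6557]]

tr C = 4 and det C = 3, so the characteristic polynomial is λ² − (4)λ + (3) with roots 1 and 3.
Eigenvectors give P = [[-3, 2], [-2, 1]] with P⁻¹ = [[1, -2], [2, -3]], and C = P·diag(1, 3)·P⁻¹.
Then C⁷ = P·diag(1, 2187)·P⁻¹ = [[-3, 4374], [-2, 2187]] · [[1, -2], [2, -3]] = [[8745, -13116], [4372, -6557]].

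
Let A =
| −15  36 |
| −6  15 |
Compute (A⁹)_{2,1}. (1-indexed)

−39366

tr A = 0 and det A = −9, so the characteristic polynomial is λ² − (0)λ + (−9) with roots 3 and −3.
Eigenvectors give P = [[2, −3], [1, −1]] with P⁻¹ = [[−1, 3], [−1, 2]], and A = P·diag(3, −3)·P⁻¹.
Then A⁹ = P·diag(19683, −19683)·P⁻¹ = [[39366, 59049], [19683, 19683]] · [[−1, 3], [−1, 2]] = [[−98415, 236196], [−39366, 98415]].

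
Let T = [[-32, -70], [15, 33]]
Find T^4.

tr T = 1 and det T = -6, so the characteristic polynomial is λ² − (1)λ + (-6) with roots 3 and -2.
Eigenvectors give P = [[-2, 7], [1, -3]] with P⁻¹ = [[3, 7], [1, 2]], and T = P·diag(3, -2)·P⁻¹.
Then T^4 = P·diag(81, 16)·P⁻¹ = [[-162, 112], [81, -48]] · [[3, 7], [1, 2]] = [[-374, -910], [195, 471]].

[[-374, -910], [195, 471]]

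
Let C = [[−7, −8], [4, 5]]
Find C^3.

[[−55, −56], [28, 29]]

tr C = −2 and det C = −3, so the characteristic polynomial is λ² − (−2)λ + (−3) with roots −3 and 1.
Eigenvectors give P = [[−2, 1], [1, −1]] with P⁻¹ = [[−1, −1], [−1, −2]], and C = P·diag(−3, 1)·P⁻¹.
Then C^3 = P·diag(−27, 1)·P⁻¹ = [[54, 1], [−27, −1]] · [[−1, −1], [−1, −2]] = [[−55, −56], [28, 29]].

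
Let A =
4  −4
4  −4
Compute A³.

A² = [[0, 0], [0, 0]]
A³ = [[0, 0], [0, 0]]

[[0, 0], [0, 0]]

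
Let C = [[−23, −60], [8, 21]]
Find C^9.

[[−118103, −295260], [39368, 98421]]

tr C = −2 and det C = −3, so the characteristic polynomial is λ² − (−2)λ + (−3) with roots −3 and 1.
Eigenvectors give P = [[−3, −5], [1, 2]] with P⁻¹ = [[−2, −5], [1, 3]], and C = P·diag(−3, 1)·P⁻¹.
Then C^9 = P·diag(−19683, 1)·P⁻¹ = [[59049, −5], [−19683, 2]] · [[−2, −5], [1, 3]] = [[−118103, −295260], [39368, 98421]].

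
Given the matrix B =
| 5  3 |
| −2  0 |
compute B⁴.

[[211, 195], [−130, −114]]

tr B = 5 and det B = 6, so the characteristic polynomial is λ² − (5)λ + (6) with roots 2 and 3.
Eigenvectors give P = [[−1, 3], [1, −2]] with P⁻¹ = [[2, 3], [1, 1]], and B = P·diag(2, 3)·P⁻¹.
Then B⁴ = P·diag(16, 81)·P⁻¹ = [[−16, 243], [16, −162]] · [[2, 3], [1, 1]] = [[211, 195], [−130, −114]].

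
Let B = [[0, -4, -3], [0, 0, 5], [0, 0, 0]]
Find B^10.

[[0, 0, 0], [0, 0, 0], [0, 0, 0]]

B is strictly triangular, hence nilpotent: B^3 = 0, so B^10 = 0.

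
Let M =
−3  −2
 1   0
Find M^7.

[[−255, −254], [127, 126]]

tr M = −3 and det M = 2, so the characteristic polynomial is λ² − (−3)λ + (2) with roots −2 and −1.
Eigenvectors give P = [[−2, −1], [1, 1]] with P⁻¹ = [[−1, −1], [1, 2]], and M = P·diag(−2, −1)·P⁻¹.
Then M^7 = P·diag(−128, −1)·P⁻¹ = [[256, 1], [−128, −1]] · [[−1, −1], [1, 2]] = [[−255, −254], [127, 126]].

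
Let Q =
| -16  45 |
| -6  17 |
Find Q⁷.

[[-646, 1935], [-258, 773]]

tr Q = 1 and det Q = -2, so the characteristic polynomial is λ² − (1)λ + (-2) with roots -1 and 2.
Eigenvectors give P = [[3, -5], [1, -2]] with P⁻¹ = [[2, -5], [1, -3]], and Q = P·diag(-1, 2)·P⁻¹.
Then Q⁷ = P·diag(-1, 128)·P⁻¹ = [[-3, -640], [-1, -256]] · [[2, -5], [1, -3]] = [[-646, 1935], [-258, 773]].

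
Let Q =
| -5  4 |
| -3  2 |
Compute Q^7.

[[-509, 508], [-381, 380]]

tr Q = -3 and det Q = 2, so the characteristic polynomial is λ² − (-3)λ + (2) with roots -2 and -1.
Eigenvectors give P = [[-4, 1], [-3, 1]] with P⁻¹ = [[-1, 1], [-3, 4]], and Q = P·diag(-2, -1)·P⁻¹.
Then Q^7 = P·diag(-128, -1)·P⁻¹ = [[512, -1], [384, -1]] · [[-1, 1], [-3, 4]] = [[-509, 508], [-381, 380]].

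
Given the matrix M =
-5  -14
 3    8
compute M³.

[[-41, -98], [21, 50]]

tr M = 3 and det M = 2, so the characteristic polynomial is λ² − (3)λ + (2) with roots 1 and 2.
Eigenvectors give P = [[7, -2], [-3, 1]] with P⁻¹ = [[1, 2], [3, 7]], and M = P·diag(1, 2)·P⁻¹.
Then M³ = P·diag(1, 8)·P⁻¹ = [[7, -16], [-3, 8]] · [[1, 2], [3, 7]] = [[-41, -98], [21, 50]].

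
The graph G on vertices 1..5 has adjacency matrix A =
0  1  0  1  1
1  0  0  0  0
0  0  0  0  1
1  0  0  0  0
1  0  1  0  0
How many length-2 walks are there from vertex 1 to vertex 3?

1

The number of length-2 walks from vertex 1 to vertex 3 is entry (1,3) of A², where A is the adjacency matrix.
A² = [[3, 0, 1, 0, 0], [0, 1, 0, 1, 1], [1, 0, 1, 0, 0], [0, 1, 0, 1, 1], [0, 1, 0, 1, 2]]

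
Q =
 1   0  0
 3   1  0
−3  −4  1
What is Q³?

Q = I + N where N = [[0, 0, 0], [3, 0, 0], [−3, −4, 0]] is strictly lower-triangular, so N³ = 0.
(I + N)³ = I + 3·N + 3·N² = [[1, 0, 0], [9, 1, 0], [−45, −12, 1]].

[[1, 0, 0], [9, 1, 0], [−45, −12, 1]]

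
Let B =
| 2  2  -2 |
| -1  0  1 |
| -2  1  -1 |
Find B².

[[6, 2, 0], [-4, -1, 1], [-3, -5, 6]]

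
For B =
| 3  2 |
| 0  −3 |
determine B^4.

B^2 = [[9, 0], [0, 9]]
B^3 = [[27, 18], [0, −27]]
B^4 = [[81, 0], [0, 81]]

[[81, 0], [0, 81]]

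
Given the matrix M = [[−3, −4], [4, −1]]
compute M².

[[−7, 16], [−16, −15]]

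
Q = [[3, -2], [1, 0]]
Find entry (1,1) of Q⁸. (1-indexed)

511

tr Q = 3 and det Q = 2, so the characteristic polynomial is λ² − (3)λ + (2) with roots 2 and 1.
Eigenvectors give P = [[-2, -1], [-1, -1]] with P⁻¹ = [[-1, 1], [1, -2]], and Q = P·diag(2, 1)·P⁻¹.
Then Q⁸ = P·diag(256, 1)·P⁻¹ = [[-512, -1], [-256, -1]] · [[-1, 1], [1, -2]] = [[511, -510], [255, -254]].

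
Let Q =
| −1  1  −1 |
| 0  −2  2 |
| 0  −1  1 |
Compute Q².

[[1, −2, 2], [0, 2, −2], [0, 1, −1]]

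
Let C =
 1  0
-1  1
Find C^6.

C = I + N where N = [[0, 0], [-1, 0]] is strictly lower-triangular, so N^2 = 0.
(I + N)^6 = I + 6·N = [[1, 0], [-6, 1]].

[[1, 0], [-6, 1]]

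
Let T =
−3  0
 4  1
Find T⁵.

tr T = −2 and det T = −3, so the characteristic polynomial is λ² − (−2)λ + (−3) with roots 1 and −3.
Eigenvectors give P = [[0, −1], [1, 1]] with P⁻¹ = [[1, 1], [−1, 0]], and T = P·diag(1, −3)·P⁻¹.
Then T⁵ = P·diag(1, −243)·P⁻¹ = [[0, 243], [1, −243]] · [[1, 1], [−1, 0]] = [[−243, 0], [244, 1]].

[[−243, 0], [244, 1]]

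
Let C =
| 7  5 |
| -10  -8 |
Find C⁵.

tr C = -1 and det C = -6, so the characteristic polynomial is λ² − (-1)λ + (-6) with roots -3 and 2.
Eigenvectors give P = [[-1, -1], [2, 1]] with P⁻¹ = [[1, 1], [-2, -1]], and C = P·diag(-3, 2)·P⁻¹.
Then C⁵ = P·diag(-243, 32)·P⁻¹ = [[243, -32], [-486, 32]] · [[1, 1], [-2, -1]] = [[307, 275], [-550, -518]].

[[307, 275], [-550, -518]]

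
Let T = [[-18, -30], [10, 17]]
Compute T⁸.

tr T = -1 and det T = -6, so the characteristic polynomial is λ² − (-1)λ + (-6) with roots 2 and -3.
Eigenvectors give P = [[-3, -2], [2, 1]] with P⁻¹ = [[1, 2], [-2, -3]], and T = P·diag(2, -3)·P⁻¹.
Then T⁸ = P·diag(256, 6561)·P⁻¹ = [[-768, -13122], [512, 6561]] · [[1, 2], [-2, -3]] = [[25476, 37830], [-12610, -18659]].

[[25476, 37830], [-12610, -18659]]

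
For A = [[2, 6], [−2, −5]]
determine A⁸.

[[−764, −1530], [510, 1021]]

tr A = −3 and det A = 2, so the characteristic polynomial is λ² − (−3)λ + (2) with roots −1 and −2.
Eigenvectors give P = [[2, −3], [−1, 2]] with P⁻¹ = [[2, 3], [1, 2]], and A = P·diag(−1, −2)·P⁻¹.
Then A⁸ = P·diag(1, 256)·P⁻¹ = [[2, −768], [−1, 512]] · [[2, 3], [1, 2]] = [[−764, −1530], [510, 1021]].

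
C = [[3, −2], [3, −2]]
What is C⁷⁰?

C² = C (a projection; rank 1, trace 1), so C⁷⁰ = C.

[[3, −2], [3, −2]]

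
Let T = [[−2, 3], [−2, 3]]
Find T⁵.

[[−2, 3], [−2, 3]]

T² = T (a projection; rank 1, trace 1), so T⁵ = T.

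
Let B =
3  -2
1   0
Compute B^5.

[[63, -62], [31, -30]]

tr B = 3 and det B = 2, so the characteristic polynomial is λ² − (3)λ + (2) with roots 1 and 2.
Eigenvectors give P = [[-1, 2], [-1, 1]] with P⁻¹ = [[1, -2], [1, -1]], and B = P·diag(1, 2)·P⁻¹.
Then B^5 = P·diag(1, 32)·P⁻¹ = [[-1, 64], [-1, 32]] · [[1, -2], [1, -1]] = [[63, -62], [31, -30]].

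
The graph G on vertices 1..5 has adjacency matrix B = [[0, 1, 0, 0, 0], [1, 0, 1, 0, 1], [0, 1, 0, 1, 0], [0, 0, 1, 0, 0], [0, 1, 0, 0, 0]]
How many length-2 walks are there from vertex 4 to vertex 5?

0

The number of length-2 walks from vertex 4 to vertex 5 is entry (4,5) of B², where B is the adjacency matrix.
B² = [[1, 0, 1, 0, 1], [0, 3, 0, 1, 0], [1, 0, 2, 0, 1], [0, 1, 0, 1, 0], [1, 0, 1, 0, 1]]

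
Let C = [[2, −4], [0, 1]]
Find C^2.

[[4, −12], [0, 1]]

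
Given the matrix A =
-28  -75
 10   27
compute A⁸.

[[38086, 94575], [-12610, -31269]]

tr A = -1 and det A = -6, so the characteristic polynomial is λ² − (-1)λ + (-6) with roots -3 and 2.
Eigenvectors give P = [[3, -5], [-1, 2]] with P⁻¹ = [[2, 5], [1, 3]], and A = P·diag(-3, 2)·P⁻¹.
Then A⁸ = P·diag(6561, 256)·P⁻¹ = [[19683, -1280], [-6561, 512]] · [[2, 5], [1, 3]] = [[38086, 94575], [-12610, -31269]].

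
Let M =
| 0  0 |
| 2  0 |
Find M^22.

[[0, 0], [0, 0]]

M is strictly triangular, hence nilpotent: M^2 = 0, so M^22 = 0.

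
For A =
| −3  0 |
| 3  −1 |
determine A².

[[9, 0], [−12, 1]]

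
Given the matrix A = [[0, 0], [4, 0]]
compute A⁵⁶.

A is strictly triangular, hence nilpotent: A² = 0, so A⁵⁶ = 0.

[[0, 0], [0, 0]]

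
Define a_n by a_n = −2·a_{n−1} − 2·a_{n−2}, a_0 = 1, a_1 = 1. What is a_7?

With companion matrix A = [[−2, −2], [1, 0]], [a_n, a_{n−1}]ᵀ = A·[a_{n−1}, a_{n−2}]ᵀ, so [a_7, a_6]ᵀ = A⁶·[a_1, a_0]ᵀ.
A⁶ = [[−8, −16], [8, 8]], giving [a_7, a_6]ᵀ = [[−24], [16]].

−24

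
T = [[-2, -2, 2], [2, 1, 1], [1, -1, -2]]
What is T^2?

[[2, 0, -10], [-1, -4, 3], [-6, -1, 5]]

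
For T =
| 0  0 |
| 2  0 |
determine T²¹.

[[0, 0], [0, 0]]

T is strictly triangular, hence nilpotent: T² = 0, so T²¹ = 0.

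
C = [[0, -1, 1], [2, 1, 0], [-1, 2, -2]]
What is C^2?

[[-3, 1, -2], [2, -1, 2], [6, -1, 3]]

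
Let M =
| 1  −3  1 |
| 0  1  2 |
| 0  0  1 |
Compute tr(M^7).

M = I + N where N = [[0, −3, 1], [0, 0, 2], [0, 0, 0]] is strictly upper-triangular, so N^3 = 0.
(I + N)^7 = I + 7·N + 21·N^2 = [[1, −21, −119], [0, 1, 14], [0, 0, 1]].

3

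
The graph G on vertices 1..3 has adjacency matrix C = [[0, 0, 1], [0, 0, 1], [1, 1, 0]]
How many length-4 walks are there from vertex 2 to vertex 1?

2

The number of length-4 walks from vertex 2 to vertex 1 is entry (2,1) of C^4, where C is the adjacency matrix.
C^2 = [[1, 1, 0], [1, 1, 0], [0, 0, 2]]
C^3 = [[0, 0, 2], [0, 0, 2], [2, 2, 0]]
C^4 = [[2, 2, 0], [2, 2, 0], [0, 0, 4]]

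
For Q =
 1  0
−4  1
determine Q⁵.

Q = I + N where N = [[0, 0], [−4, 0]] is strictly lower-triangular, so N² = 0.
(I + N)⁵ = I + 5·N = [[1, 0], [−20, 1]].

[[1, 0], [−20, 1]]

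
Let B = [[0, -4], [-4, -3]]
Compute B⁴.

B² = [[16, 12], [12, 25]]
B³ = [[-48, -100], [-100, -123]]
B⁴ = [[400, 492], [492, 769]]

[[400, 492], [492, 769]]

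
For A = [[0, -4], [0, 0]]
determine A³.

[[0, 0], [0, 0]]

A is strictly triangular, hence nilpotent: A² = 0, so A³ = 0.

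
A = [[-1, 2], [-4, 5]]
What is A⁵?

[[-241, 242], [-484, 485]]

tr A = 4 and det A = 3, so the characteristic polynomial is λ² − (4)λ + (3) with roots 1 and 3.
Eigenvectors give P = [[1, -1], [1, -2]] with P⁻¹ = [[2, -1], [1, -1]], and A = P·diag(1, 3)·P⁻¹.
Then A⁵ = P·diag(1, 243)·P⁻¹ = [[1, -243], [1, -486]] · [[2, -1], [1, -1]] = [[-241, 242], [-484, 485]].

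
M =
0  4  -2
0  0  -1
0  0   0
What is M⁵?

M is strictly triangular, hence nilpotent: M³ = 0, so M⁵ = 0.

[[0, 0, 0], [0, 0, 0], [0, 0, 0]]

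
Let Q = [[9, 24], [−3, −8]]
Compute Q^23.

[[9, 24], [−3, −8]]

Q² = Q (a projection; rank 1, trace 1), so Q^23 = Q.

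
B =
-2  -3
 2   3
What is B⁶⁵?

B² = B (a projection; rank 1, trace 1), so B⁶⁵ = B.

[[-2, -3], [2, 3]]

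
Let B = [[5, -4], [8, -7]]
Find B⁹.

tr B = -2 and det B = -3, so the characteristic polynomial is λ² − (-2)λ + (-3) with roots -3 and 1.
Eigenvectors give P = [[-1, 1], [-2, 1]] with P⁻¹ = [[1, -1], [2, -1]], and B = P·diag(-3, 1)·P⁻¹.
Then B⁹ = P·diag(-19683, 1)·P⁻¹ = [[19683, 1], [39366, 1]] · [[1, -1], [2, -1]] = [[19685, -19684], [39368, -39367]].

[[19685, -19684], [39368, -39367]]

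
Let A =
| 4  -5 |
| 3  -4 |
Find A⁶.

[[1, 0], [0, 1]]

A² = I (check: tr A = 0 and det A = -1), so A⁶ = I since 6 is even.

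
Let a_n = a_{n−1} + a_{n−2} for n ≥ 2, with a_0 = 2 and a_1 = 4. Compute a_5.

26

With companion matrix A = [[1, 1], [1, 0]], [a_n, a_{n−1}]ᵀ = A·[a_{n−1}, a_{n−2}]ᵀ, so [a_5, a_4]ᵀ = A^4·[a_1, a_0]ᵀ.
A^4 = [[5, 3], [3, 2]], giving [a_5, a_4]ᵀ = [[26], [16]].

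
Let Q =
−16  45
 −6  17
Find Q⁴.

[[−74, 225], [−30, 91]]

tr Q = 1 and det Q = −2, so the characteristic polynomial is λ² − (1)λ + (−2) with roots −1 and 2.
Eigenvectors give P = [[3, −5], [1, −2]] with P⁻¹ = [[2, −5], [1, −3]], and Q = P·diag(−1, 2)·P⁻¹.
Then Q⁴ = P·diag(1, 16)·P⁻¹ = [[3, −80], [1, −32]] · [[2, −5], [1, −3]] = [[−74, 225], [−30, 91]].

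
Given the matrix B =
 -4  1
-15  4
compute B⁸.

[[1, 0], [0, 1]]

B² = I (check: tr B = 0 and det B = -1), so B⁸ = I since 8 is even.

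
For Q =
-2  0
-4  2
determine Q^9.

tr Q = 0 and det Q = -4, so the characteristic polynomial is λ² − (0)λ + (-4) with roots -2 and 2.
Eigenvectors give P = [[-1, 0], [-1, 1]] with P⁻¹ = [[-1, 0], [-1, 1]], and Q = P·diag(-2, 2)·P⁻¹.
Then Q^9 = P·diag(-512, 512)·P⁻¹ = [[512, 0], [512, 512]] · [[-1, 0], [-1, 1]] = [[-512, 0], [-1024, 512]].

[[-512, 0], [-1024, 512]]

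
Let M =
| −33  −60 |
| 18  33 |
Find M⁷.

tr M = 0 and det M = −9, so the characteristic polynomial is λ² − (0)λ + (−9) with roots 3 and −3.
Eigenvectors give P = [[−5, −2], [3, 1]] with P⁻¹ = [[1, 2], [−3, −5]], and M = P·diag(3, −3)·P⁻¹.
Then M⁷ = P·diag(2187, −2187)·P⁻¹ = [[−10935, 4374], [6561, −2187]] · [[1, 2], [−3, −5]] = [[−24057, −43740], [13122, 24057]].

[[−24057, −43740], [13122, 24057]]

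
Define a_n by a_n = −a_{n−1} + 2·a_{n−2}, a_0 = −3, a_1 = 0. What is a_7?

With companion matrix A = [[−1, 2], [1, 0]], [a_n, a_{n−1}]ᵀ = A·[a_{n−1}, a_{n−2}]ᵀ, so [a_7, a_6]ᵀ = A⁶·[a_1, a_0]ᵀ.
A⁶ = [[43, −42], [−21, 22]], giving [a_7, a_6]ᵀ = [[126], [−66]].

126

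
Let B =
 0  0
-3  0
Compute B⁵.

B is strictly triangular, hence nilpotent: B² = 0, so B⁵ = 0.

[[0, 0], [0, 0]]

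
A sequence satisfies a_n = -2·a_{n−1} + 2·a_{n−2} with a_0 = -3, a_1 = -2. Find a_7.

64

With companion matrix T = [[-2, 2], [1, 0]], [a_n, a_{n−1}]ᵀ = T·[a_{n−1}, a_{n−2}]ᵀ, so [a_7, a_6]ᵀ = T^6·[a_1, a_0]ᵀ.
T^6 = [[328, -240], [-120, 88]], giving [a_7, a_6]ᵀ = [[64], [-24]].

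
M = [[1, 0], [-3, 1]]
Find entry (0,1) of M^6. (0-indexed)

0

M = I + N where N = [[0, 0], [-3, 0]] is strictly lower-triangular, so N^2 = 0.
(I + N)^6 = I + 6·N = [[1, 0], [-18, 1]].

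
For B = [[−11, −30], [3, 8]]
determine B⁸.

tr B = −3 and det B = 2, so the characteristic polynomial is λ² − (−3)λ + (2) with roots −2 and −1.
Eigenvectors give P = [[10, −3], [−3, 1]] with P⁻¹ = [[1, 3], [3, 10]], and B = P·diag(−2, −1)·P⁻¹.
Then B⁸ = P·diag(256, 1)·P⁻¹ = [[2560, −3], [−768, 1]] · [[1, 3], [3, 10]] = [[2551, 7650], [−765, −2294]].

[[2551, 7650], [−765, −2294]]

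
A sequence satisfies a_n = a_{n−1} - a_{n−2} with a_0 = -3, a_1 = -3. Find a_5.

With companion matrix T = [[1, -1], [1, 0]], [a_n, a_{n−1}]ᵀ = T·[a_{n−1}, a_{n−2}]ᵀ, so [a_5, a_4]ᵀ = T^4·[a_1, a_0]ᵀ.
T^4 = [[-1, 1], [-1, 0]], giving [a_5, a_4]ᵀ = [[0], [3]].

0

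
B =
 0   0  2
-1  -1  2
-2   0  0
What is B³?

B² = [[-4, 0, 0], [-3, 1, -4], [0, 0, -4]]
B³ = [[0, 0, -8], [7, -1, -4], [8, 0, 0]]

[[0, 0, -8], [7, -1, -4], [8, 0, 0]]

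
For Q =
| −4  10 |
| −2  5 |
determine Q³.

[[−4, 10], [−2, 5]]

Q² = Q (a projection; rank 1, trace 1), so Q³ = Q.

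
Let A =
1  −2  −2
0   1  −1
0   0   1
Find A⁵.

[[1, −10, 10], [0, 1, −5], [0, 0, 1]]

A = I + N where N = [[0, −2, −2], [0, 0, −1], [0, 0, 0]] is strictly upper-triangular, so N³ = 0.
(I + N)⁵ = I + 5·N + 10·N² = [[1, −10, 10], [0, 1, −5], [0, 0, 1]].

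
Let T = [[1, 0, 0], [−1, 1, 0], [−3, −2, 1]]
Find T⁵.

T = I + N where N = [[0, 0, 0], [−1, 0, 0], [−3, −2, 0]] is strictly lower-triangular, so N³ = 0.
(I + N)⁵ = I + 5·N + 10·N² = [[1, 0, 0], [−5, 1, 0], [5, −10, 1]].

[[1, 0, 0], [−5, 1, 0], [5, −10, 1]]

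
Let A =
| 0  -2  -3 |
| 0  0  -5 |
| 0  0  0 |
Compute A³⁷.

[[0, 0, 0], [0, 0, 0], [0, 0, 0]]

A is strictly triangular, hence nilpotent: A³ = 0, so A³⁷ = 0.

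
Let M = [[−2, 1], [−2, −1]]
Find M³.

M² = [[2, −3], [6, −1]]
M³ = [[2, 5], [−10, 7]]

[[2, 5], [−10, 7]]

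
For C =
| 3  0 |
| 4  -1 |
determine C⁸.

[[6561, 0], [6560, 1]]

tr C = 2 and det C = -3, so the characteristic polynomial is λ² − (2)λ + (-3) with roots 3 and -1.
Eigenvectors give P = [[1, 0], [1, 1]] with P⁻¹ = [[1, 0], [-1, 1]], and C = P·diag(3, -1)·P⁻¹.
Then C⁸ = P·diag(6561, 1)·P⁻¹ = [[6561, 0], [6561, 1]] · [[1, 0], [-1, 1]] = [[6561, 0], [6560, 1]].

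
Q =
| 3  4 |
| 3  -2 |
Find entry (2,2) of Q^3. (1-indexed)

Q^2 = [[21, 4], [3, 16]]
Q^3 = [[75, 76], [57, -20]]

-20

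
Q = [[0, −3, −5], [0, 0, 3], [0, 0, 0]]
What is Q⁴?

[[0, 0, 0], [0, 0, 0], [0, 0, 0]]

Q is strictly triangular, hence nilpotent: Q³ = 0, so Q⁴ = 0.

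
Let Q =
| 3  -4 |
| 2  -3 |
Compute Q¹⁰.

[[1, 0], [0, 1]]

Q² = I (check: tr Q = 0 and det Q = -1), so Q¹⁰ = I since 10 is even.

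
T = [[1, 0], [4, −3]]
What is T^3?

tr T = −2 and det T = −3, so the characteristic polynomial is λ² − (−2)λ + (−3) with roots −3 and 1.
Eigenvectors give P = [[0, −1], [1, −1]] with P⁻¹ = [[−1, 1], [−1, 0]], and T = P·diag(−3, 1)·P⁻¹.
Then T^3 = P·diag(−27, 1)·P⁻¹ = [[0, −1], [−27, −1]] · [[−1, 1], [−1, 0]] = [[1, 0], [28, −27]].

[[1, 0], [28, −27]]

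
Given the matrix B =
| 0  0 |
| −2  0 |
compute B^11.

[[0, 0], [0, 0]]

B is strictly triangular, hence nilpotent: B^2 = 0, so B^11 = 0.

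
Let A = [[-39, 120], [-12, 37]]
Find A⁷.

tr A = -2 and det A = -3, so the characteristic polynomial is λ² − (-2)λ + (-3) with roots -3 and 1.
Eigenvectors give P = [[10, -3], [3, -1]] with P⁻¹ = [[1, -3], [3, -10]], and A = P·diag(-3, 1)·P⁻¹.
Then A⁷ = P·diag(-2187, 1)·P⁻¹ = [[-21870, -3], [-6561, -1]] · [[1, -3], [3, -10]] = [[-21879, 65640], [-6564, 19693]].

[[-21879, 65640], [-6564, 19693]]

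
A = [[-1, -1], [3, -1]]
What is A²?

[[-2, 2], [-6, -2]]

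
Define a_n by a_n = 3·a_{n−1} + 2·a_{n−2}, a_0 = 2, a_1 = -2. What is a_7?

-1546

With companion matrix B = [[3, 2], [1, 0]], [a_n, a_{n−1}]ᵀ = B·[a_{n−1}, a_{n−2}]ᵀ, so [a_7, a_6]ᵀ = B⁶·[a_1, a_0]ᵀ.
B⁶ = [[1763, 990], [495, 278]], giving [a_7, a_6]ᵀ = [[-1546], [-434]].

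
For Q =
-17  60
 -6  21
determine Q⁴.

[[-719, 2400], [-240, 801]]

tr Q = 4 and det Q = 3, so the characteristic polynomial is λ² − (4)λ + (3) with roots 1 and 3.
Eigenvectors give P = [[-10, 3], [-3, 1]] with P⁻¹ = [[-1, 3], [-3, 10]], and Q = P·diag(1, 3)·P⁻¹.
Then Q⁴ = P·diag(1, 81)·P⁻¹ = [[-10, 243], [-3, 81]] · [[-1, 3], [-3, 10]] = [[-719, 2400], [-240, 801]].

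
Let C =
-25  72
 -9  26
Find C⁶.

[[-503, 1512], [-189, 568]]

tr C = 1 and det C = -2, so the characteristic polynomial is λ² − (1)λ + (-2) with roots -1 and 2.
Eigenvectors give P = [[3, -8], [1, -3]] with P⁻¹ = [[3, -8], [1, -3]], and C = P·diag(-1, 2)·P⁻¹.
Then C⁶ = P·diag(1, 64)·P⁻¹ = [[3, -512], [1, -192]] · [[3, -8], [1, -3]] = [[-503, 1512], [-189, 568]].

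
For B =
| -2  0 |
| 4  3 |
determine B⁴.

B² = [[4, 0], [4, 9]]
B³ = [[-8, 0], [28, 27]]
B⁴ = [[16, 0], [52, 81]]

[[16, 0], [52, 81]]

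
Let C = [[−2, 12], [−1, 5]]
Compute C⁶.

tr C = 3 and det C = 2, so the characteristic polynomial is λ² − (3)λ + (2) with roots 1 and 2.
Eigenvectors give P = [[−4, −3], [−1, −1]] with P⁻¹ = [[−1, 3], [1, −4]], and C = P·diag(1, 2)·P⁻¹.
Then C⁶ = P·diag(1, 64)·P⁻¹ = [[−4, −192], [−1, −64]] · [[−1, 3], [1, −4]] = [[−188, 756], [−63, 253]].

[[−188, 756], [−63, 253]]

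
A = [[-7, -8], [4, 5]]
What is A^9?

[[-39367, -39368], [19684, 19685]]

tr A = -2 and det A = -3, so the characteristic polynomial is λ² − (-2)λ + (-3) with roots 1 and -3.
Eigenvectors give P = [[1, -2], [-1, 1]] with P⁻¹ = [[-1, -2], [-1, -1]], and A = P·diag(1, -3)·P⁻¹.
Then A^9 = P·diag(1, -19683)·P⁻¹ = [[1, 39366], [-1, -19683]] · [[-1, -2], [-1, -1]] = [[-39367, -39368], [19684, 19685]].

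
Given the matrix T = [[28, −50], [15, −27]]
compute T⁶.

tr T = 1 and det T = −6, so the characteristic polynomial is λ² − (1)λ + (−6) with roots 3 and −2.
Eigenvectors give P = [[2, −5], [1, −3]] with P⁻¹ = [[3, −5], [1, −2]], and T = P·diag(3, −2)·P⁻¹.
Then T⁶ = P·diag(729, 64)·P⁻¹ = [[1458, −320], [729, −192]] · [[3, −5], [1, −2]] = [[4054, −6650], [1995, −3261]].

[[4054, −6650], [1995, −3261]]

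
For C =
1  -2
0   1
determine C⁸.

C = I + N where N = [[0, -2], [0, 0]] is strictly upper-triangular, so N² = 0.
(I + N)⁸ = I + 8·N = [[1, -16], [0, 1]].

[[1, -16], [0, 1]]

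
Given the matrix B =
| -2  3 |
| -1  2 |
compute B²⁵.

B² = I (check: tr B = 0 and det B = -1), so B²⁵ = B since 25 is odd.

[[-2, 3], [-1, 2]]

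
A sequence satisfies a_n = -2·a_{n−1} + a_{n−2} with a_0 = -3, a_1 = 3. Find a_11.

With companion matrix Q = [[-2, 1], [1, 0]], [a_n, a_{n−1}]ᵀ = Q·[a_{n−1}, a_{n−2}]ᵀ, so [a_11, a_10]ᵀ = Q^10·[a_1, a_0]ᵀ.
Q^10 = [[5741, -2378], [-2378, 985]], giving [a_11, a_10]ᵀ = [[24357], [-10089]].

24357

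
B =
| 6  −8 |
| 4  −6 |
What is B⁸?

tr B = 0 and det B = −4, so the characteristic polynomial is λ² − (0)λ + (−4) with roots −2 and 2.
Eigenvectors give P = [[1, 2], [1, 1]] with P⁻¹ = [[−1, 2], [1, −1]], and B = P·diag(−2, 2)·P⁻¹.
Then B⁸ = P·diag(256, 256)·P⁻¹ = [[256, 512], [256, 256]] · [[−1, 2], [1, −1]] = [[256, 0], [0, 256]].

[[256, 0], [0, 256]]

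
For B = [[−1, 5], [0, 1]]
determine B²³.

B² = I (check: tr B = 0 and det B = −1), so B²³ = B since 23 is odd.

[[−1, 5], [0, 1]]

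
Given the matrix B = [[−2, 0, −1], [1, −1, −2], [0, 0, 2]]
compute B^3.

B^2 = [[4, 0, 0], [−3, 1, −3], [0, 0, 4]]
B^3 = [[−8, 0, −4], [7, −1, −5], [0, 0, 8]]

[[−8, 0, −4], [7, −1, −5], [0, 0, 8]]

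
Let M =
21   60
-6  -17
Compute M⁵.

tr M = 4 and det M = 3, so the characteristic polynomial is λ² − (4)λ + (3) with roots 3 and 1.
Eigenvectors give P = [[10, -3], [-3, 1]] with P⁻¹ = [[1, 3], [3, 10]], and M = P·diag(3, 1)·P⁻¹.
Then M⁵ = P·diag(243, 1)·P⁻¹ = [[2430, -3], [-729, 1]] · [[1, 3], [3, 10]] = [[2421, 7260], [-726, -2177]].

[[2421, 7260], [-726, -2177]]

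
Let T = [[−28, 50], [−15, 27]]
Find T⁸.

tr T = −1 and det T = −6, so the characteristic polynomial is λ² − (−1)λ + (−6) with roots −3 and 2.
Eigenvectors give P = [[2, −5], [1, −3]] with P⁻¹ = [[3, −5], [1, −2]], and T = P·diag(−3, 2)·P⁻¹.
Then T⁸ = P·diag(6561, 256)·P⁻¹ = [[13122, −1280], [6561, −768]] · [[3, −5], [1, −2]] = [[38086, −63050], [18915, −31269]].

[[38086, −63050], [18915, −31269]]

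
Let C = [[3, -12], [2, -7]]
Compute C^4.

[[-159, 480], [-80, 241]]

tr C = -4 and det C = 3, so the characteristic polynomial is λ² − (-4)λ + (3) with roots -3 and -1.
Eigenvectors give P = [[-2, -3], [-1, -1]] with P⁻¹ = [[1, -3], [-1, 2]], and C = P·diag(-3, -1)·P⁻¹.
Then C^4 = P·diag(81, 1)·P⁻¹ = [[-162, -3], [-81, -1]] · [[1, -3], [-1, 2]] = [[-159, 480], [-80, 241]].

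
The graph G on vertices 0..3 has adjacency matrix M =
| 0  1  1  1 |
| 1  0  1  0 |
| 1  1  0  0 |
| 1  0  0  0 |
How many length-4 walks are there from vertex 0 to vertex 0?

11

The number of length-4 walks from vertex 0 to vertex 0 is entry (0,0) of M^4, where M is the adjacency matrix.
M^2 = [[3, 1, 1, 0], [1, 2, 1, 1], [1, 1, 2, 1], [0, 1, 1, 1]]
M^3 = [[2, 4, 4, 3], [4, 2, 3, 1], [4, 3, 2, 1], [3, 1, 1, 0]]
M^4 = [[11, 6, 6, 2], [6, 7, 6, 4], [6, 6, 7, 4], [2, 4, 4, 3]]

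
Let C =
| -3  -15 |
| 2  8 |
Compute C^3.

tr C = 5 and det C = 6, so the characteristic polynomial is λ² − (5)λ + (6) with roots 2 and 3.
Eigenvectors give P = [[-3, -5], [1, 2]] with P⁻¹ = [[-2, -5], [1, 3]], and C = P·diag(2, 3)·P⁻¹.
Then C^3 = P·diag(8, 27)·P⁻¹ = [[-24, -135], [8, 54]] · [[-2, -5], [1, 3]] = [[-87, -285], [38, 122]].

[[-87, -285], [38, 122]]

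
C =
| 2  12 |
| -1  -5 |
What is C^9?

[[1532, 6132], [-511, -2045]]

tr C = -3 and det C = 2, so the characteristic polynomial is λ² − (-3)λ + (2) with roots -2 and -1.
Eigenvectors give P = [[-3, 4], [1, -1]] with P⁻¹ = [[1, 4], [1, 3]], and C = P·diag(-2, -1)·P⁻¹.
Then C^9 = P·diag(-512, -1)·P⁻¹ = [[1536, -4], [-512, 1]] · [[1, 4], [1, 3]] = [[1532, 6132], [-511, -2045]].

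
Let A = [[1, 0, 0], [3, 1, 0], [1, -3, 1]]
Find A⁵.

A = I + N where N = [[0, 0, 0], [3, 0, 0], [1, -3, 0]] is strictly lower-triangular, so N³ = 0.
(I + N)⁵ = I + 5·N + 10·N² = [[1, 0, 0], [15, 1, 0], [-85, -15, 1]].

[[1, 0, 0], [15, 1, 0], [-85, -15, 1]]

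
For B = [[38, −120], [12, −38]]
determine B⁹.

[[9728, −30720], [3072, −9728]]

tr B = 0 and det B = −4, so the characteristic polynomial is λ² − (0)λ + (−4) with roots −2 and 2.
Eigenvectors give P = [[3, 10], [1, 3]] with P⁻¹ = [[−3, 10], [1, −3]], and B = P·diag(−2, 2)·P⁻¹.
Then B⁹ = P·diag(−512, 512)·P⁻¹ = [[−1536, 5120], [−512, 1536]] · [[−3, 10], [1, −3]] = [[9728, −30720], [3072, −9728]].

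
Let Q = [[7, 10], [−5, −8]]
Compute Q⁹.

tr Q = −1 and det Q = −6, so the characteristic polynomial is λ² − (−1)λ + (−6) with roots −3 and 2.
Eigenvectors give P = [[−1, −2], [1, 1]] with P⁻¹ = [[1, 2], [−1, −1]], and Q = P·diag(−3, 2)·P⁻¹.
Then Q⁹ = P·diag(−19683, 512)·P⁻¹ = [[19683, −1024], [−19683, 512]] · [[1, 2], [−1, −1]] = [[20707, 40390], [−20195, −39878]].

[[20707, 40390], [−20195, −39878]]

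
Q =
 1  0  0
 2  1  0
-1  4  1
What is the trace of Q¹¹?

3

Q = I + N where N = [[0, 0, 0], [2, 0, 0], [-1, 4, 0]] is strictly lower-triangular, so N³ = 0.
(I + N)¹¹ = I + 11·N + 55·N² = [[1, 0, 0], [22, 1, 0], [429, 44, 1]].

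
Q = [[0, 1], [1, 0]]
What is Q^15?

[[0, 1], [1, 0]]

Q² = I (check: tr Q = 0 and det Q = −1), so Q^15 = Q since 15 is odd.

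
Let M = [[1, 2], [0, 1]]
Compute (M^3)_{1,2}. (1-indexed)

M = I + N where N = [[0, 2], [0, 0]] is strictly upper-triangular, so N^2 = 0.
(I + N)^3 = I + 3·N = [[1, 6], [0, 1]].

6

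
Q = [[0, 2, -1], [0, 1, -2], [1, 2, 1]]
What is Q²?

[[-1, 0, -5], [-2, -3, -4], [1, 6, -4]]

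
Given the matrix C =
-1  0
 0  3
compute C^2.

[[1, 0], [0, 9]]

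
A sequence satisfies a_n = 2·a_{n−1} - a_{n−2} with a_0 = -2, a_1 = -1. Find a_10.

With companion matrix M = [[2, -1], [1, 0]], [a_n, a_{n−1}]ᵀ = M·[a_{n−1}, a_{n−2}]ᵀ, so [a_10, a_9]ᵀ = M^9·[a_1, a_0]ᵀ.
M^9 = [[10, -9], [9, -8]], giving [a_10, a_9]ᵀ = [[8], [7]].

8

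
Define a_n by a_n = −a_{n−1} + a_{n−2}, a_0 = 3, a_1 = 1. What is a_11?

−76

With companion matrix M = [[−1, 1], [1, 0]], [a_n, a_{n−1}]ᵀ = M·[a_{n−1}, a_{n−2}]ᵀ, so [a_11, a_10]ᵀ = M¹⁰·[a_1, a_0]ᵀ.
M¹⁰ = [[89, −55], [−55, 34]], giving [a_11, a_10]ᵀ = [[−76], [47]].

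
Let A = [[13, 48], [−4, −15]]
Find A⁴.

[[−239, −960], [80, 321]]

tr A = −2 and det A = −3, so the characteristic polynomial is λ² − (−2)λ + (−3) with roots −3 and 1.
Eigenvectors give P = [[−3, 4], [1, −1]] with P⁻¹ = [[1, 4], [1, 3]], and A = P·diag(−3, 1)·P⁻¹.
Then A⁴ = P·diag(81, 1)·P⁻¹ = [[−243, 4], [81, −1]] · [[1, 4], [1, 3]] = [[−239, −960], [80, 321]].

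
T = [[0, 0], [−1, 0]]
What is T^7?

T is strictly triangular, hence nilpotent: T^2 = 0, so T^7 = 0.

[[0, 0], [0, 0]]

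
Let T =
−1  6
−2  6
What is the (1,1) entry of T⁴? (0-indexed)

276

tr T = 5 and det T = 6, so the characteristic polynomial is λ² − (5)λ + (6) with roots 2 and 3.
Eigenvectors give P = [[−2, 3], [−1, 2]] with P⁻¹ = [[−2, 3], [−1, 2]], and T = P·diag(2, 3)·P⁻¹.
Then T⁴ = P·diag(16, 81)·P⁻¹ = [[−32, 243], [−16, 162]] · [[−2, 3], [−1, 2]] = [[−179, 390], [−130, 276]].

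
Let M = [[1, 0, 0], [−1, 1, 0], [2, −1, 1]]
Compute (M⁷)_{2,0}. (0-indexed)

M = I + N where N = [[0, 0, 0], [−1, 0, 0], [2, −1, 0]] is strictly lower-triangular, so N³ = 0.
(I + N)⁷ = I + 7·N + 21·N² = [[1, 0, 0], [−7, 1, 0], [35, −7, 1]].

35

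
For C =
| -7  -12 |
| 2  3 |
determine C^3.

tr C = -4 and det C = 3, so the characteristic polynomial is λ² − (-4)λ + (3) with roots -1 and -3.
Eigenvectors give P = [[2, -3], [-1, 1]] with P⁻¹ = [[-1, -3], [-1, -2]], and C = P·diag(-1, -3)·P⁻¹.
Then C^3 = P·diag(-1, -27)·P⁻¹ = [[-2, 81], [1, -27]] · [[-1, -3], [-1, -2]] = [[-79, -156], [26, 51]].

[[-79, -156], [26, 51]]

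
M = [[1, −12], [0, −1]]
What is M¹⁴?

M² = I (check: tr M = 0 and det M = −1), so M¹⁴ = I since 14 is even.

[[1, 0], [0, 1]]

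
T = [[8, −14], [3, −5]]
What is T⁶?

[[442, −882], [189, −377]]

tr T = 3 and det T = 2, so the characteristic polynomial is λ² − (3)λ + (2) with roots 2 and 1.
Eigenvectors give P = [[7, 2], [3, 1]] with P⁻¹ = [[1, −2], [−3, 7]], and T = P·diag(2, 1)·P⁻¹.
Then T⁶ = P·diag(64, 1)·P⁻¹ = [[448, 2], [192, 1]] · [[1, −2], [−3, 7]] = [[442, −882], [189, −377]].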